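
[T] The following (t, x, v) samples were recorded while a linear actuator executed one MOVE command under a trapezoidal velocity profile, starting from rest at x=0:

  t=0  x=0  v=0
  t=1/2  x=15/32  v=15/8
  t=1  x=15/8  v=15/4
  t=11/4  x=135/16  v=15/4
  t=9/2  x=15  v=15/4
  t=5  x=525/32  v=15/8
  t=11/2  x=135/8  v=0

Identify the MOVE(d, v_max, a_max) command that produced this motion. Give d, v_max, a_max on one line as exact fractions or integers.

final state: t=11/2, x=135/8, v=0 → d = 135/8
a_max = (15/8−0)/(1/2−0) = 15/4
max v = 15/4 over t∈[1,9/2] → v_max = 15/4
check: 15/4·(1+7/2) = 135/8 ✓

d=135/8 v_max=15/4 a_max=15/4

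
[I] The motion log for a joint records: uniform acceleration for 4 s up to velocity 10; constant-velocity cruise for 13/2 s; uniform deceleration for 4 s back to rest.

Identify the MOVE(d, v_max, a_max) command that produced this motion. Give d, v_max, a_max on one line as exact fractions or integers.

a_max = 10/4 = 5/2
d_a = ½·10·4 = 20; d_c = 10·13/2 = 65
d = 2·20 + 65 = 105
t_c = 13/2 > 0 so v_max = 10

d=105 v_max=10 a_max=5/2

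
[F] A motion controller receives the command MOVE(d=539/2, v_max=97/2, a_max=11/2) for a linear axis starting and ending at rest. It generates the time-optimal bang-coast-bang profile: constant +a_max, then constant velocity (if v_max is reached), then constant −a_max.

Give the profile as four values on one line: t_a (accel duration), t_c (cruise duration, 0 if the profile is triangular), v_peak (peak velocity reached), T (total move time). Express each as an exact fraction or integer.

t_a=7 t_c=0 v_peak=77/2 T=14

(v_max)²/a_max = (97/2)²/(11/2) = 9409/22
539/2 < 9409/22 so t_c = 0
v_peak = √(539/2·11/2) = √(5929/4) = 77/2
t_a = (77/2)/(11/2) = 7; t_c = 0
T = 2·7 = 14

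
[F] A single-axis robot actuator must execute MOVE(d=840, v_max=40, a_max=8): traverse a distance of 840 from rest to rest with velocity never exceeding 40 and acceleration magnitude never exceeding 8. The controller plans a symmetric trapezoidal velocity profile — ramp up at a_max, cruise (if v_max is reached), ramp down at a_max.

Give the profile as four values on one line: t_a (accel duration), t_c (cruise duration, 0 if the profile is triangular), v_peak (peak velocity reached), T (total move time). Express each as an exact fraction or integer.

t_a=5 t_c=16 v_peak=40 T=26

v_max²/a_max = 40²/8 = 200
840 ≥ 200 → trapezoidal
t_a = 40/8 = 5; v_peak = 40
d_cruise = 840 − 200 = 640; t_c = 640/40 = 16
T = 2·5 + 16 = 26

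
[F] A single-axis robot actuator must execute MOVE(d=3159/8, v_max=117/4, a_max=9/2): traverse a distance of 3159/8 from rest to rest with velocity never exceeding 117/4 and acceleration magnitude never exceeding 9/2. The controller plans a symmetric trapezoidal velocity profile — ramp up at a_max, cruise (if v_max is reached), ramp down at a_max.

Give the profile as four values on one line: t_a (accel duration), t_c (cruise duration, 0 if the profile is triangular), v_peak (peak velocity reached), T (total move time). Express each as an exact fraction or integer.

t_a=13/2 t_c=7 v_peak=117/4 T=20

(v_max)²/a_max = (117/4)²/(9/2) = 1521/8
3159/8 ≥ 1521/8 ⇒ cruise phase
t_a = (117/4)/(9/2) = 13/2; v_peak = 117/4
d_cruise = 3159/8 − 1521/8 = 819/4; t_c = (819/4)/(117/4) = 7
T = 2·13/2 + 7 = 20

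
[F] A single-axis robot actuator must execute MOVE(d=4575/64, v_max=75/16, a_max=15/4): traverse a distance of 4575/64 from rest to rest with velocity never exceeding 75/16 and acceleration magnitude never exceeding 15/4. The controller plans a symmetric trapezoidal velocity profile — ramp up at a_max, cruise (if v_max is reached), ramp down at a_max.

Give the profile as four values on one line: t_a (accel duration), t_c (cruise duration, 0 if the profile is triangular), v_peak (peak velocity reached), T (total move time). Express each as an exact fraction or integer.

v_max²/a_max = (75/16)²/(15/4) = 375/64
4575/64 ≥ 375/64 so v_max reached
t_a = (75/16)/(15/4) = 5/4; v_peak = 75/16
d_cruise = 4575/64 − 375/64 = 525/8; t_c = (525/8)/(75/16) = 14
T = 2·5/4 + 14 = 33/2

t_a=5/4 t_c=14 v_peak=75/16 T=33/2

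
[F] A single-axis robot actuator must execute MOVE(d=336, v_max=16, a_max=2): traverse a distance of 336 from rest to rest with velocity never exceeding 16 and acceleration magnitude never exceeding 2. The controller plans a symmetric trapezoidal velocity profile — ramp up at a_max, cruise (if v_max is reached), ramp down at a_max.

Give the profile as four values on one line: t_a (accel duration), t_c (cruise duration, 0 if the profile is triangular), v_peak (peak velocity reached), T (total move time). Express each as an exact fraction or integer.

vₘ²/aₘ = 16²/2 = 128
336 ≥ 128 ⇒ cruise phase
t_a = 16/2 = 8; v_peak = 16
d_cruise = 336 − 128 = 208; t_c = 208/16 = 13
T = 2·8 + 13 = 29

t_a=8 t_c=13 v_peak=16 T=29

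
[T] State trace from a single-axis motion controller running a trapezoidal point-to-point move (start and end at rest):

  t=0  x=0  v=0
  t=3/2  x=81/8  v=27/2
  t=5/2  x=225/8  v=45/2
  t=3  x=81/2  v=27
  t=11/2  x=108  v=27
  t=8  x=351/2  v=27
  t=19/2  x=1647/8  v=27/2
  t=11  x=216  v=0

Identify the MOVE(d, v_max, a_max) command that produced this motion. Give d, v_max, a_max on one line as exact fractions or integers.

final state: t=11, x=216, v=0 → d = 216
a_max = (27/2−0)/(3/2−0) = 9
max v = 27 over t∈[3,8] → v_max = 27
check: 27·(3+5) = 216 ✓

d=216 v_max=27 a_max=9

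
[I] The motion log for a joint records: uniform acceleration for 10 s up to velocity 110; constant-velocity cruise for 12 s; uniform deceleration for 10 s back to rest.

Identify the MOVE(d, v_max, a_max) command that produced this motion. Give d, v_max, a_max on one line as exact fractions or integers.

d=2420 v_max=110 a_max=11

a_max = 110/10 = 11
d_a = ½·110·10 = 550; d_c = 110·12 = 1320
d = 2·550 + 1320 = 2420
t_c = 12 > 0 ⇒ limit active, v_max = 110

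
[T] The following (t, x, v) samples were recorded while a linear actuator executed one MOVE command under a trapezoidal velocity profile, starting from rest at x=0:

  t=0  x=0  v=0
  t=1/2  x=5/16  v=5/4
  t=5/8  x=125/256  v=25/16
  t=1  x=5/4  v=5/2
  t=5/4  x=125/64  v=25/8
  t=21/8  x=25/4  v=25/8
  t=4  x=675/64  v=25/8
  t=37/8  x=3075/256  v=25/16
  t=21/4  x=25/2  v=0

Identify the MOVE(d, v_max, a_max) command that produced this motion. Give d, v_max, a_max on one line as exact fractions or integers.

d=25/2 v_max=25/8 a_max=5/2

final state: t=21/4, x=25/2, v=0 → d = 25/2
a_max = (5/4−0)/(1/2−0) = 5/2
max v = 25/8 over t∈[5/4,4] → v_max = 25/8
check: 25/8·(5/4+11/4) = 25/2 ✓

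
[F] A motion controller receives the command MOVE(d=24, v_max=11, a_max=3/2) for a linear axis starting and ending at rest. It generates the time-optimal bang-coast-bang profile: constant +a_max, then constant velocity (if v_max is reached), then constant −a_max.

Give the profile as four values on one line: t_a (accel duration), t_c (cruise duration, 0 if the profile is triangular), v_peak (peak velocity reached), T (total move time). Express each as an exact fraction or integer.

(v_max)²/a_max = 11²/(3/2) = 242/3
24 < 242/3 → triangular
v_peak = √(24·3/2) = √36 = 6
t_a = 6/(3/2) = 4; t_c = 0
T = 2·4 = 8

t_a=4 t_c=0 v_peak=6 T=8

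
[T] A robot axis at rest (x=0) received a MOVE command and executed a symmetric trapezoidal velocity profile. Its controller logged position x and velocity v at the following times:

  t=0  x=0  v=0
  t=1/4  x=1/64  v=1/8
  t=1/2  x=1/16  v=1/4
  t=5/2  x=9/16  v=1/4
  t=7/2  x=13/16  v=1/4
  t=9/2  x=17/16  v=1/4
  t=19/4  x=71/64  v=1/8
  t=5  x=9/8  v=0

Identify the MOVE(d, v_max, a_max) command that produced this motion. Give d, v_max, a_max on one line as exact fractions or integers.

final state: t=5, x=9/8, v=0 → d = 9/8
a_max = (1/8−0)/(1/4−0) = 1/2
max v = 1/4 over t∈[1/2,9/2] → v_max = 1/4
check: 1/4·(1/2+4) = 9/8 ✓

d=9/8 v_max=1/4 a_max=1/2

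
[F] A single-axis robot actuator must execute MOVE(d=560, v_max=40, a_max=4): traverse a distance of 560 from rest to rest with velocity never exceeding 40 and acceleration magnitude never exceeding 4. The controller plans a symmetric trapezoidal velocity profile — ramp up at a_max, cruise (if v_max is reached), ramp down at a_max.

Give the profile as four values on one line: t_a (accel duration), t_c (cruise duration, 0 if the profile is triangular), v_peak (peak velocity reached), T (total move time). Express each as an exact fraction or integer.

t_a=10 t_c=4 v_peak=40 T=24

v_max²/a_max = 40²/4 = 400
560 ≥ 400 ⇒ cruise phase
t_a = 40/4 = 10; v_peak = 40
d_cruise = 560 − 400 = 160; t_c = 160/40 = 4
T = 2·10 + 4 = 24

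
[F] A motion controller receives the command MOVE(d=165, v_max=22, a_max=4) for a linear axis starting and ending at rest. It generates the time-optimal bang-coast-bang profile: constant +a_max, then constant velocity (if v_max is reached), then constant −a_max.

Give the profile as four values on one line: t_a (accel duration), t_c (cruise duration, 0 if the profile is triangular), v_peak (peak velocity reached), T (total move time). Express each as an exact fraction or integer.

t_a=11/2 t_c=2 v_peak=22 T=13

v_max²/a_max = 22²/4 = 121
165 ≥ 121 so v_max reached
t_a = 22/4 = 11/2; v_peak = 22
d_cruise = 165 − 121 = 44; t_c = 44/22 = 2
T = 2·11/2 + 2 = 13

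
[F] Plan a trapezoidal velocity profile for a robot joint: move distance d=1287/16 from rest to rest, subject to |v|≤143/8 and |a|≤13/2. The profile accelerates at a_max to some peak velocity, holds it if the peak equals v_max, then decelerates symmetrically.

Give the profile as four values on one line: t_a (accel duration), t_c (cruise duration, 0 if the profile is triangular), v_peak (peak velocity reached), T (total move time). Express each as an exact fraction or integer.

t_a=11/4 t_c=7/4 v_peak=143/8 T=29/4

v_max²/a_max = (143/8)²/(13/2) = 1573/32
1287/16 ≥ 1573/32 so v_max reached
t_a = (143/8)/(13/2) = 11/4; v_peak = 143/8
d_cruise = 1287/16 − 1573/32 = 1001/32; t_c = (1001/32)/(143/8) = 7/4
T = 2·11/4 + 7/4 = 29/4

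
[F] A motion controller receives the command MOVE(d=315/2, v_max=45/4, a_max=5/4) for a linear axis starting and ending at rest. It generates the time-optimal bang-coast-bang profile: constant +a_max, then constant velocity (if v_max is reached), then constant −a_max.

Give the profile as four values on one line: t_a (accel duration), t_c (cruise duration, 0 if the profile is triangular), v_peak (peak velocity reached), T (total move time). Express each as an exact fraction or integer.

t_a=9 t_c=5 v_peak=45/4 T=23

v_max²/a_max = (45/4)²/(5/4) = 405/4
315/2 ≥ 405/4 ⇒ cruise phase
t_a = (45/4)/(5/4) = 9; v_peak = 45/4
d_cruise = 315/2 − 405/4 = 225/4; t_c = (225/4)/(45/4) = 5
T = 2·9 + 5 = 23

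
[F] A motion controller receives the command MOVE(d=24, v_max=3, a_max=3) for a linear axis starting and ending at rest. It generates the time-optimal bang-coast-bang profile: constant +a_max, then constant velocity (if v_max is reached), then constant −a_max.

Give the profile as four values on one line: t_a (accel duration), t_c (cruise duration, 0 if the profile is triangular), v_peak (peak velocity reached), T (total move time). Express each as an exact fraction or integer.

vₘ²/aₘ = 3²/3 = 3
24 ≥ 3 ⇒ cruise phase
t_a = 3/3 = 1; v_peak = 3
d_cruise = 24 − 3 = 21; t_c = 21/3 = 7
T = 2·1 + 7 = 9

t_a=1 t_c=7 v_peak=3 T=9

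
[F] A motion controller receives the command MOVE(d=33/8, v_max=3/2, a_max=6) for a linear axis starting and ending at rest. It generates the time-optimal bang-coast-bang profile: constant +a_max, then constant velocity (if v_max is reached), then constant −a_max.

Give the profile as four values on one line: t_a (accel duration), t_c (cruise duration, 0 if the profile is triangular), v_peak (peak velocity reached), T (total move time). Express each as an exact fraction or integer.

t_a=1/4 t_c=5/2 v_peak=3/2 T=3

v_max²/a_max = (3/2)²/6 = 3/8
33/8 ≥ 3/8 → trapezoidal
t_a = (3/2)/6 = 1/4; v_peak = 3/2
d_cruise = 33/8 − 3/8 = 15/4; t_c = (15/4)/(3/2) = 5/2
T = 2·1/4 + 5/2 = 3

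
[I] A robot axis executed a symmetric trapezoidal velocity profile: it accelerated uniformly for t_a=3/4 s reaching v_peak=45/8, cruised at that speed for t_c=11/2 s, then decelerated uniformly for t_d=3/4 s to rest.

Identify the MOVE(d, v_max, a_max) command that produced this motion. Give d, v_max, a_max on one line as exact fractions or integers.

d=1125/32 v_max=45/8 a_max=15/2

a_max = (45/8)/(3/4) = 15/2
d_a = ½·45/8·3/4 = 135/64; d_c = 45/8·11/2 = 495/16
d = 2·135/64 + 495/16 = 1125/32
t_c = 11/2 > 0 ⇒ limit active, v_max = 45/8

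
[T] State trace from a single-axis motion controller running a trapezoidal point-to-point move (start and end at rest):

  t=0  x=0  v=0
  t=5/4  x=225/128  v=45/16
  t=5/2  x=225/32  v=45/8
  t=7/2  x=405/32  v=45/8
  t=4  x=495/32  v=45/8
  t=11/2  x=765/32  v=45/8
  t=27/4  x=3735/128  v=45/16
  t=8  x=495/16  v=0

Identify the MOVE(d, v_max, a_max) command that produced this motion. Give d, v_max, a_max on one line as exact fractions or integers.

d=495/16 v_max=45/8 a_max=9/4

final state: t=8, x=495/16, v=0 → d = 495/16
a_max = (45/16−0)/(5/4−0) = 9/4
max v = 45/8 over t∈[5/2,11/2] → v_max = 45/8
check: 45/8·(5/2+3) = 495/16 ✓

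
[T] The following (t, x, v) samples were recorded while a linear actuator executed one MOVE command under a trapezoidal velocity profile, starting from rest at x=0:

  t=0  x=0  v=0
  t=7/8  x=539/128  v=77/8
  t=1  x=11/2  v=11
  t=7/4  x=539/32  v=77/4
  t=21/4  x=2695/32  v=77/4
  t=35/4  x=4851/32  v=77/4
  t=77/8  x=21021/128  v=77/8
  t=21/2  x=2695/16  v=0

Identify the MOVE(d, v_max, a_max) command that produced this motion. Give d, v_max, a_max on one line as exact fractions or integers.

d=2695/16 v_max=77/4 a_max=11

final state: t=21/2, x=2695/16, v=0 → d = 2695/16
a_max = (77/8−0)/(7/8−0) = 11
max v = 77/4 over t∈[7/4,35/4] → v_max = 77/4
check: 77/4·(7/4+7) = 2695/16 ✓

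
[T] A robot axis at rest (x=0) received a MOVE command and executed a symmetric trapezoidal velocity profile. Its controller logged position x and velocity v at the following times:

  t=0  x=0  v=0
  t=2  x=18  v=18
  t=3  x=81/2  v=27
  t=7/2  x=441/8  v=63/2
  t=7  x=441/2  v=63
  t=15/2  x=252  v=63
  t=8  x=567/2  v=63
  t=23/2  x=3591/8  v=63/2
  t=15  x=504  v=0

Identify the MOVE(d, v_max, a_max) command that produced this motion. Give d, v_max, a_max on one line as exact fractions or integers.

final state: t=15, x=504, v=0 → d = 504
a_max = (18−0)/(2−0) = 9
max v = 63 over t∈[7,8] → v_max = 63
check: 63·(7+1) = 504 ✓

d=504 v_max=63 a_max=9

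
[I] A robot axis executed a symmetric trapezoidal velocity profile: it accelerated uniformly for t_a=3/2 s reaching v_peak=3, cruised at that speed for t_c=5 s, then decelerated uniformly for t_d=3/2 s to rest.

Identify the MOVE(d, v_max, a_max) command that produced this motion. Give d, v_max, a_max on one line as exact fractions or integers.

a_max = 3/(3/2) = 2
d_a = ½·3·3/2 = 9/4; d_c = 3·5 = 15
d = 2·9/4 + 15 = 39/2
t_c = 5 > 0 ⇒ limit active, v_max = 3

d=39/2 v_max=3 a_max=2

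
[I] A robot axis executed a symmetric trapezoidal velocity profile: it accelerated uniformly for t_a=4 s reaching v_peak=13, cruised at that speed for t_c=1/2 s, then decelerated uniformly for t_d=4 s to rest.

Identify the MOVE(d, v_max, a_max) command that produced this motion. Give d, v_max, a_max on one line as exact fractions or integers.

d=117/2 v_max=13 a_max=13/4

a_max = 13/4
d_a = ½·13·4 = 26; d_c = 13·1/2 = 13/2
d = 2·26 + 13/2 = 117/2
t_c = 1/2 > 0 → v_max = v_peak = 13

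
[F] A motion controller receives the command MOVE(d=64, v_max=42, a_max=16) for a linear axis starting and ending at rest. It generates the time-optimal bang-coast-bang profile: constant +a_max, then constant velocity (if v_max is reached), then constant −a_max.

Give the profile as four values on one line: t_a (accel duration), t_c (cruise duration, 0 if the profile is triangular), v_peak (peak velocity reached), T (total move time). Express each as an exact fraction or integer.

(v_max)²/a_max = 42²/16 = 441/4
64 < 441/4 ⇒ no cruise
v_peak = √(64·16) = √1024 = 32
t_a = 32/16 = 2; t_c = 0
T = 2·2 = 4

t_a=2 t_c=0 v_peak=32 T=4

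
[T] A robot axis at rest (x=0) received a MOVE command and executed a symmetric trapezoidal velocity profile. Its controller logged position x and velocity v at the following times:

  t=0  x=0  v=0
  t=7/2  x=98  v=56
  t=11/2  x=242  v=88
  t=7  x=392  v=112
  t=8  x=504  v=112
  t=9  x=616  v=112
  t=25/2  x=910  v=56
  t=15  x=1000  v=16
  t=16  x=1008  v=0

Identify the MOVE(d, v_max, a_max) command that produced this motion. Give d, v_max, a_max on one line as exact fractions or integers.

final state: t=16, x=1008, v=0 → d = 1008
a_max = (56−0)/(7/2−0) = 16
max v = 112 over t∈[7,9] → v_max = 112
check: 112·(7+2) = 1008 ✓

d=1008 v_max=112 a_max=16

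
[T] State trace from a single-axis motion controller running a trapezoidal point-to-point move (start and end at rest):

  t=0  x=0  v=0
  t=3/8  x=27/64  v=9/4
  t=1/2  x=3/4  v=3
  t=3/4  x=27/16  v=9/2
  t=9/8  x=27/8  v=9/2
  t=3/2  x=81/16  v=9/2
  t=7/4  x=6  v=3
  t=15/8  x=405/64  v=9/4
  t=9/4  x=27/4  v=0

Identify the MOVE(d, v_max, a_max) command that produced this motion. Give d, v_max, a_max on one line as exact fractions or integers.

final state: t=9/4, x=27/4, v=0 → d = 27/4
a_max = (9/4−0)/(3/8−0) = 6
max v = 9/2 over t∈[3/4,3/2] → v_max = 9/2
check: 9/2·(3/4+3/4) = 27/4 ✓

d=27/4 v_max=9/2 a_max=6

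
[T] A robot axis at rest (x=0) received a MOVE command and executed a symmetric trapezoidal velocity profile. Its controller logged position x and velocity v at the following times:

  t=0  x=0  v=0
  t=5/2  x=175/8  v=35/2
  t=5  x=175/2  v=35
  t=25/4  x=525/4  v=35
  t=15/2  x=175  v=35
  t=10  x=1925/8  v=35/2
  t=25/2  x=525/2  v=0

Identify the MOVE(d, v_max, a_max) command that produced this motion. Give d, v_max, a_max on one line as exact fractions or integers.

d=525/2 v_max=35 a_max=7

final state: t=25/2, x=525/2, v=0 → d = 525/2
a_max = (35/2−0)/(5/2−0) = 7
max v = 35 over t∈[5,15/2] → v_max = 35
check: 35·(5+5/2) = 525/2 ✓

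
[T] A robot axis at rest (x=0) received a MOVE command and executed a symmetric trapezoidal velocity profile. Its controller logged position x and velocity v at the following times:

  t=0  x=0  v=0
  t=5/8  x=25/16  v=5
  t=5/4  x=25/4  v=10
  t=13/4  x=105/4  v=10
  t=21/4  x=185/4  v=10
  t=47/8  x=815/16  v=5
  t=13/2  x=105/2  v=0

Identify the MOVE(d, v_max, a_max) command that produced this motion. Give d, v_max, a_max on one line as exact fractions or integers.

final state: t=13/2, x=105/2, v=0 → d = 105/2
a_max = (5−0)/(5/8−0) = 8
max v = 10 over t∈[5/4,21/4] → v_max = 10
check: 10·(5/4+4) = 105/2 ✓

d=105/2 v_max=10 a_max=8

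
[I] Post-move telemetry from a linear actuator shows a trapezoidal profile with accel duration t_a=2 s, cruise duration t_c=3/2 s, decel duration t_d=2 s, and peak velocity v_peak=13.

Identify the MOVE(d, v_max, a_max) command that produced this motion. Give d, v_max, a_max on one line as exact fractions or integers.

d=91/2 v_max=13 a_max=13/2

a_max = 13/2
d_a = ½·13·2 = 13; d_c = 13·3/2 = 39/2
d = 2·13 + 39/2 = 91/2
t_c = 3/2 > 0 ⇒ limit active, v_max = 13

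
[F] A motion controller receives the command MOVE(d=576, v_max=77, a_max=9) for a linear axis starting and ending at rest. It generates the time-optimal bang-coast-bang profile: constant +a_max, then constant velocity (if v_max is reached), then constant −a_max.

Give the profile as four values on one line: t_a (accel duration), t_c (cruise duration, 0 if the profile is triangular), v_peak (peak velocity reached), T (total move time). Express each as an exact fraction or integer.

vₘ²/aₘ = 77²/9 = 5929/9
576 < 5929/9 → triangular
v_peak = √(576·9) = √5184 = 72
t_a = 72/9 = 8; t_c = 0
T = 2·8 = 16

t_a=8 t_c=0 v_peak=72 T=16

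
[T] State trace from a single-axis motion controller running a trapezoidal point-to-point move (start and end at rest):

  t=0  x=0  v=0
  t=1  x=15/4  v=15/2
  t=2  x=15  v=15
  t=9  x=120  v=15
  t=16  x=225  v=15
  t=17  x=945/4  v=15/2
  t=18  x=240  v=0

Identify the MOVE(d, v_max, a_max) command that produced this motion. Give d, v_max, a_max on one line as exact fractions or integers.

d=240 v_max=15 a_max=15/2

final state: t=18, x=240, v=0 → d = 240
a_max = (15/2−0)/(1−0) = 15/2
max v = 15 over t∈[2,16] → v_max = 15
check: 15·(2+14) = 240 ✓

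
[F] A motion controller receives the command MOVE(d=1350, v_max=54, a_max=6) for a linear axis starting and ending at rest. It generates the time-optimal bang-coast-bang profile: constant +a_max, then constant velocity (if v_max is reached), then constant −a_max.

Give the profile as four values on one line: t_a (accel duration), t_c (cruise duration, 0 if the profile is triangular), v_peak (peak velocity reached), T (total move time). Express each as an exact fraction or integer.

t_a=9 t_c=16 v_peak=54 T=34

(v_max)²/a_max = 54²/6 = 486
1350 ≥ 486 so v_max reached
t_a = 54/6 = 9; v_peak = 54
d_cruise = 1350 − 486 = 864; t_c = 864/54 = 16
T = 2·9 + 16 = 34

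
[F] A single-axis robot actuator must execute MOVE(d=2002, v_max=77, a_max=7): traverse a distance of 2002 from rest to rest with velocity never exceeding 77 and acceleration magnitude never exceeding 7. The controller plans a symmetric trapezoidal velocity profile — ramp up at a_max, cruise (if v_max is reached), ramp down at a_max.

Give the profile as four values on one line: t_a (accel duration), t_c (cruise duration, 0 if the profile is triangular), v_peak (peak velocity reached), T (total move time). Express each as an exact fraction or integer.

v_max²/a_max = 77²/7 = 847
2002 ≥ 847 so v_max reached
t_a = 77/7 = 11; v_peak = 77
d_cruise = 2002 − 847 = 1155; t_c = 1155/77 = 15
T = 2·11 + 15 = 37

t_a=11 t_c=15 v_peak=77 T=37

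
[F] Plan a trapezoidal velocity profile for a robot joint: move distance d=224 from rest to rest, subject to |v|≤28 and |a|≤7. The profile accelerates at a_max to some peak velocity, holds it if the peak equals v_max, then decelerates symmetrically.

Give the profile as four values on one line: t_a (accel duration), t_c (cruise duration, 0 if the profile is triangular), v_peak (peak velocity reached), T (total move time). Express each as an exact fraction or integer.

v_max²/a_max = 28²/7 = 112
224 ≥ 112 → trapezoidal
t_a = 28/7 = 4; v_peak = 28
d_cruise = 224 − 112 = 112; t_c = 112/28 = 4
T = 2·4 + 4 = 12

t_a=4 t_c=4 v_peak=28 T=12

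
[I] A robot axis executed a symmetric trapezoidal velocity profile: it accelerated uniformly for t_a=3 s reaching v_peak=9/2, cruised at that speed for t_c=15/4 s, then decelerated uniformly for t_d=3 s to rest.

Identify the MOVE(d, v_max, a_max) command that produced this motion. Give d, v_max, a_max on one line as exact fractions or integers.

d=243/8 v_max=9/2 a_max=3/2

a_max = (9/2)/3 = 3/2
d_a = ½·9/2·3 = 27/4; d_c = 9/2·15/4 = 135/8
d = 2·27/4 + 135/8 = 243/8
t_c = 15/4 > 0 so v_max = 9/2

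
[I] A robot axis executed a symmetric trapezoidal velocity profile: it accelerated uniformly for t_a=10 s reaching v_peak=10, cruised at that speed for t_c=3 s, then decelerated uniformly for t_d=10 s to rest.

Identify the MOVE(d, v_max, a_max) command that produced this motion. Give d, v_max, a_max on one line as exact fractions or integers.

d=130 v_max=10 a_max=1

a_max = 10/10 = 1
d_a = ½·10·10 = 50; d_c = 10·3 = 30
d = 2·50 + 30 = 130
t_c = 3 > 0 so v_max = 10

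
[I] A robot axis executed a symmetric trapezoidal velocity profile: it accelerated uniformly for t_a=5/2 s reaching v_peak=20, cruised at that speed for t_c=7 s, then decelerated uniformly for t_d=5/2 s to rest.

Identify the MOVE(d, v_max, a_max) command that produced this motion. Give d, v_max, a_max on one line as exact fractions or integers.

a_max = 20/(5/2) = 8
d_a = ½·20·5/2 = 25; d_c = 20·7 = 140
d = 2·25 + 140 = 190
t_c = 7 > 0 → v_max = v_peak = 20

d=190 v_max=20 a_max=8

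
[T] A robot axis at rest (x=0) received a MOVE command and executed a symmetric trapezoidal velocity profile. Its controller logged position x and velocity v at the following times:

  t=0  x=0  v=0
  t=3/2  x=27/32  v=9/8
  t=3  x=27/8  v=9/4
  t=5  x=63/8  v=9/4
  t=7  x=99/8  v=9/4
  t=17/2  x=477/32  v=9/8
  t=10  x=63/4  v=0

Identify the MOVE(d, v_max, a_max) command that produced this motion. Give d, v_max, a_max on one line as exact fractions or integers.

d=63/4 v_max=9/4 a_max=3/4

final state: t=10, x=63/4, v=0 → d = 63/4
a_max = (9/8−0)/(3/2−0) = 3/4
max v = 9/4 over t∈[3,7] → v_max = 9/4
check: 9/4·(3+4) = 63/4 ✓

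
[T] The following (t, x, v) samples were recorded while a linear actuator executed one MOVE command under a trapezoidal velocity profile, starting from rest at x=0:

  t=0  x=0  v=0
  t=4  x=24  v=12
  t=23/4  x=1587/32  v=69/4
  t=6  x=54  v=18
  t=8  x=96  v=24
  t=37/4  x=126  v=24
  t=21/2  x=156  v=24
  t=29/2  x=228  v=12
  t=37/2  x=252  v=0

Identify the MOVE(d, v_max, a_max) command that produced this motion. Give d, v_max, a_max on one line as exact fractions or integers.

d=252 v_max=24 a_max=3

final state: t=37/2, x=252, v=0 → d = 252
a_max = (12−0)/(4−0) = 3
max v = 24 over t∈[8,21/2] → v_max = 24
check: 24·(8+5/2) = 252 ✓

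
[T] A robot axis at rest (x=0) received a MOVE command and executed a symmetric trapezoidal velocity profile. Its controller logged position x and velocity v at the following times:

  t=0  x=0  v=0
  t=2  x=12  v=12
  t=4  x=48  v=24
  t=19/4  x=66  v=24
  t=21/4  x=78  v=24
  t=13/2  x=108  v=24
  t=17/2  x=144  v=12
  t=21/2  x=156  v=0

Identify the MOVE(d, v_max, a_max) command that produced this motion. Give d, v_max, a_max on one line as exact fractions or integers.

d=156 v_max=24 a_max=6

final state: t=21/2, x=156, v=0 → d = 156
a_max = (12−0)/(2−0) = 6
max v = 24 over t∈[4,13/2] → v_max = 24
check: 24·(4+5/2) = 156 ✓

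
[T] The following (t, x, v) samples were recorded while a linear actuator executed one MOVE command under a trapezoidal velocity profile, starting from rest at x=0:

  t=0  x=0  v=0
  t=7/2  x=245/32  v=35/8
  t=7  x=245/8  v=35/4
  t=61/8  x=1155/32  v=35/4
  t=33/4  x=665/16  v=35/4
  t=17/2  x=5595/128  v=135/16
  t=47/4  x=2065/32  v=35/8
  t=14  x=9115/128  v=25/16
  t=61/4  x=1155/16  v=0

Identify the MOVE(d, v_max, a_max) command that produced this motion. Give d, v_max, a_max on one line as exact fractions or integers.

final state: t=61/4, x=1155/16, v=0 → d = 1155/16
a_max = (35/8−0)/(7/2−0) = 5/4
max v = 35/4 over t∈[7,33/4] → v_max = 35/4
check: 35/4·(7+5/4) = 1155/16 ✓

d=1155/16 v_max=35/4 a_max=5/4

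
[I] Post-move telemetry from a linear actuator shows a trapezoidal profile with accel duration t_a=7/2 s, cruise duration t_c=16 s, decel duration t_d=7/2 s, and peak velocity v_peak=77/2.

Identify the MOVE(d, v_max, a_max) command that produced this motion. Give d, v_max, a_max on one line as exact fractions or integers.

a_max = (77/2)/(7/2) = 11
d_a = ½·77/2·7/2 = 539/8; d_c = 77/2·16 = 616
d = 2·539/8 + 616 = 3003/4
t_c = 16 > 0 → v_max = v_peak = 77/2

d=3003/4 v_max=77/2 a_max=11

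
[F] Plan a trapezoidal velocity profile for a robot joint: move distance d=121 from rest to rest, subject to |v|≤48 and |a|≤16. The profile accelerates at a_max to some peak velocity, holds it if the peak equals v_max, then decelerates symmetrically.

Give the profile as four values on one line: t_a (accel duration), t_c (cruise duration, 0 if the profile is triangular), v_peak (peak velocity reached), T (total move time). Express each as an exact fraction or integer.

t_a=11/4 t_c=0 v_peak=44 T=11/2

vₘ²/aₘ = 48²/16 = 144
121 < 144 so t_c = 0
v_peak = √(121·16) = √1936 = 44
t_a = 44/16 = 11/4; t_c = 0
T = 2·11/4 = 11/2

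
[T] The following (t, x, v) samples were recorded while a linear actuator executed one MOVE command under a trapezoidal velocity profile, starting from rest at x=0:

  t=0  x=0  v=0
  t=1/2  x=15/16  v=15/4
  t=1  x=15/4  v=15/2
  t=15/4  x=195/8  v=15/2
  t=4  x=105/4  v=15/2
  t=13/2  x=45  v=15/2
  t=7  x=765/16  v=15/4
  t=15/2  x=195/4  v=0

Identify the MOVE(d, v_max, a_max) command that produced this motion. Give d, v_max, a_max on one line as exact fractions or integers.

final state: t=15/2, x=195/4, v=0 → d = 195/4
a_max = (15/4−0)/(1/2−0) = 15/2
max v = 15/2 over t∈[1,13/2] → v_max = 15/2
check: 15/2·(1+11/2) = 195/4 ✓

d=195/4 v_max=15/2 a_max=15/2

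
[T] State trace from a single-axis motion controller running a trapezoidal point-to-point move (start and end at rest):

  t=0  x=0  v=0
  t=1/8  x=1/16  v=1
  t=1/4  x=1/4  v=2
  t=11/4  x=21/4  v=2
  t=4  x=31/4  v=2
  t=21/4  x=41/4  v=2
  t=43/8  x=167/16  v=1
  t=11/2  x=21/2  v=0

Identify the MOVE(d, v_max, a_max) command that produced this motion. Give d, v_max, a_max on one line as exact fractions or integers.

final state: t=11/2, x=21/2, v=0 → d = 21/2
a_max = (1−0)/(1/8−0) = 8
max v = 2 over t∈[1/4,21/4] → v_max = 2
check: 2·(1/4+5) = 21/2 ✓

d=21/2 v_max=2 a_max=8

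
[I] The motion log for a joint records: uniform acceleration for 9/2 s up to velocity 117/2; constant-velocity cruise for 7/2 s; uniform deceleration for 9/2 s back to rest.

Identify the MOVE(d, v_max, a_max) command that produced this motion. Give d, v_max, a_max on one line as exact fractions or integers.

d=468 v_max=117/2 a_max=13

a_max = (117/2)/(9/2) = 13
d_a = ½·117/2·9/2 = 1053/8; d_c = 117/2·7/2 = 819/4
d = 2·1053/8 + 819/4 = 468
t_c = 7/2 > 0 ⇒ limit active, v_max = 117/2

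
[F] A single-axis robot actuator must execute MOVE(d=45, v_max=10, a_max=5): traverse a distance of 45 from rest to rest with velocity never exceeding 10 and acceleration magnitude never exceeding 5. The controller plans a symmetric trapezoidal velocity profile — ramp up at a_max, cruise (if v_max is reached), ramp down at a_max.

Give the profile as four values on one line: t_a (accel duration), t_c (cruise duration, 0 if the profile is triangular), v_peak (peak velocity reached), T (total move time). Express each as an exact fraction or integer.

vₘ²/aₘ = 10²/5 = 20
45 ≥ 20 ⇒ cruise phase
t_a = 10/5 = 2; v_peak = 10
d_cruise = 45 − 20 = 25; t_c = 25/10 = 5/2
T = 2·2 + 5/2 = 13/2

t_a=2 t_c=5/2 v_peak=10 T=13/2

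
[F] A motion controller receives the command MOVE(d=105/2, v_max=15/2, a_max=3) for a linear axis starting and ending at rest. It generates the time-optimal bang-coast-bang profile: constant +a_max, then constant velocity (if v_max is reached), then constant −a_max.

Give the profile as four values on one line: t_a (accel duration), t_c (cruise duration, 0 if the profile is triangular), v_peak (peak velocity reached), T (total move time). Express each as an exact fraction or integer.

(v_max)²/a_max = (15/2)²/3 = 75/4
105/2 ≥ 75/4 so v_max reached
t_a = (15/2)/3 = 5/2; v_peak = 15/2
d_cruise = 105/2 − 75/4 = 135/4; t_c = (135/4)/(15/2) = 9/2
T = 2·5/2 + 9/2 = 19/2

t_a=5/2 t_c=9/2 v_peak=15/2 T=19/2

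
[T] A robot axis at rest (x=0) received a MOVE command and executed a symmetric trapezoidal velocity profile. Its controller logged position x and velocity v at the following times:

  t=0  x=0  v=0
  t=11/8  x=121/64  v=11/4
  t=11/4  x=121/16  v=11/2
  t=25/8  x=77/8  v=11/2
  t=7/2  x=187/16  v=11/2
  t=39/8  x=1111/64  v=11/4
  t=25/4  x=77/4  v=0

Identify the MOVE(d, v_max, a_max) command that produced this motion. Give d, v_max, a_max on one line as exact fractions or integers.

final state: t=25/4, x=77/4, v=0 → d = 77/4
a_max = (11/4−0)/(11/8−0) = 2
max v = 11/2 over t∈[11/4,7/2] → v_max = 11/2
check: 11/2·(11/4+3/4) = 77/4 ✓

d=77/4 v_max=11/2 a_max=2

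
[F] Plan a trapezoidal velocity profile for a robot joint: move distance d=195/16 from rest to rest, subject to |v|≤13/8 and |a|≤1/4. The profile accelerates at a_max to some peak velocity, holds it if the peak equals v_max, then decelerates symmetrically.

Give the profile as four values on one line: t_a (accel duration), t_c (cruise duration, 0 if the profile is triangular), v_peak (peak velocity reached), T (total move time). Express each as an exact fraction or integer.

(v_max)²/a_max = (13/8)²/(1/4) = 169/16
195/16 ≥ 169/16 ⇒ cruise phase
t_a = (13/8)/(1/4) = 13/2; v_peak = 13/8
d_cruise = 195/16 − 169/16 = 13/8; t_c = (13/8)/(13/8) = 1
T = 2·13/2 + 1 = 14

t_a=13/2 t_c=1 v_peak=13/8 T=14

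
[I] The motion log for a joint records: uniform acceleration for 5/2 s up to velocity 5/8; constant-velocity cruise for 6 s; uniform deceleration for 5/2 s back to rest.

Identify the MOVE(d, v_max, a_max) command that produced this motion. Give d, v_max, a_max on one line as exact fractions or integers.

a_max = (5/8)/(5/2) = 1/4
d_a = ½·5/8·5/2 = 25/32; d_c = 5/8·6 = 15/4
d = 2·25/32 + 15/4 = 85/16
t_c = 6 > 0 so v_max = 5/8

d=85/16 v_max=5/8 a_max=1/4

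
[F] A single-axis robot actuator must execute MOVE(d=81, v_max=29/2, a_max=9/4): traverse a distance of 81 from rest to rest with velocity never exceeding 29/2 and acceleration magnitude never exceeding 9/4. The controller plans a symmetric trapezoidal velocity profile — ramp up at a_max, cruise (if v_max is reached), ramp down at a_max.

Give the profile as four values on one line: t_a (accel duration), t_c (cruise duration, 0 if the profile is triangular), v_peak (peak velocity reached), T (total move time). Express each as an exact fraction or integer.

t_a=6 t_c=0 v_peak=27/2 T=12

v_max²/a_max = (29/2)²/(9/4) = 841/9
81 < 841/9 so t_c = 0
v_peak = √(81·9/4) = √(729/4) = 27/2
t_a = (27/2)/(9/4) = 6; t_c = 0
T = 2·6 = 12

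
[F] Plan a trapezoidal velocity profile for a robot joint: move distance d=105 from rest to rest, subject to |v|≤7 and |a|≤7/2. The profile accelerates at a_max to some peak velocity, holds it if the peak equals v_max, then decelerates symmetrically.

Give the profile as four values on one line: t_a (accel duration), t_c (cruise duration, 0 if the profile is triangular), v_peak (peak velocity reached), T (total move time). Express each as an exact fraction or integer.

t_a=2 t_c=13 v_peak=7 T=17

v_max²/a_max = 7²/(7/2) = 14
105 ≥ 14 so v_max reached
t_a = 7/(7/2) = 2; v_peak = 7
d_cruise = 105 − 14 = 91; t_c = 91/7 = 13
T = 2·2 + 13 = 17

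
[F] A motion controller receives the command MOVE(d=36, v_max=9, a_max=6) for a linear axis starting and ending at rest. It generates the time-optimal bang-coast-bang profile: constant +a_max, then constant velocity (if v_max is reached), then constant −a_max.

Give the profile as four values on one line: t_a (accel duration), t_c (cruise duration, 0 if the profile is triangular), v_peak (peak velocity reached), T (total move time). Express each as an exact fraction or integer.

v_max²/a_max = 9²/6 = 27/2
36 ≥ 27/2 so v_max reached
t_a = 9/6 = 3/2; v_peak = 9
d_cruise = 36 − 27/2 = 45/2; t_c = (45/2)/9 = 5/2
T = 2·3/2 + 5/2 = 11/2

t_a=3/2 t_c=5/2 v_peak=9 T=11/2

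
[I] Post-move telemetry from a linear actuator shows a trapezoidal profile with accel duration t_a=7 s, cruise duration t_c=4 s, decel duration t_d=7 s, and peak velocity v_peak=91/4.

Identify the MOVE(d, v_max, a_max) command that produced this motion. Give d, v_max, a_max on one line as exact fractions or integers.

a_max = (91/4)/7 = 13/4
d_a = ½·91/4·7 = 637/8; d_c = 91/4·4 = 91
d = 2·637/8 + 91 = 1001/4
t_c = 4 > 0 so v_max = 91/4

d=1001/4 v_max=91/4 a_max=13/4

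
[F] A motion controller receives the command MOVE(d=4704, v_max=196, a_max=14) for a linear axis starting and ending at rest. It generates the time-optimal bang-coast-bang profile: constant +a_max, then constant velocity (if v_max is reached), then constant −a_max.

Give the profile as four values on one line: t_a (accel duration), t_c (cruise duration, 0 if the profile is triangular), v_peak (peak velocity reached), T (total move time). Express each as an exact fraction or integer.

t_a=14 t_c=10 v_peak=196 T=38

vₘ²/aₘ = 196²/14 = 2744
4704 ≥ 2744 ⇒ cruise phase
t_a = 196/14 = 14; v_peak = 196
d_cruise = 4704 − 2744 = 1960; t_c = 1960/196 = 10
T = 2·14 + 10 = 38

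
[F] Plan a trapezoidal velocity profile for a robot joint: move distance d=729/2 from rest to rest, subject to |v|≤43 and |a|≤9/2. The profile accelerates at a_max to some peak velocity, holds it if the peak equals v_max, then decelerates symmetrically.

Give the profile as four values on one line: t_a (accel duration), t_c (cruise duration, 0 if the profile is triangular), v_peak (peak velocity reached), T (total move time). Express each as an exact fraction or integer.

t_a=9 t_c=0 v_peak=81/2 T=18

(v_max)²/a_max = 43²/(9/2) = 3698/9
729/2 < 3698/9 ⇒ no cruise
v_peak = √(729/2·9/2) = √(6561/4) = 81/2
t_a = (81/2)/(9/2) = 9; t_c = 0
T = 2·9 = 18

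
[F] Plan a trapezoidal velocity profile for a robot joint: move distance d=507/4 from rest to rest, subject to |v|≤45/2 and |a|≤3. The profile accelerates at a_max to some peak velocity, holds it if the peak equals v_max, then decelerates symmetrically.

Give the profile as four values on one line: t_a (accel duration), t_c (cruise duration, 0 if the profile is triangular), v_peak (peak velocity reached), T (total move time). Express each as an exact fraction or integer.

(v_max)²/a_max = (45/2)²/3 = 675/4
507/4 < 675/4 → triangular
v_peak = √(507/4·3) = √(1521/4) = 39/2
t_a = (39/2)/3 = 13/2; t_c = 0
T = 2·13/2 = 13

t_a=13/2 t_c=0 v_peak=39/2 T=13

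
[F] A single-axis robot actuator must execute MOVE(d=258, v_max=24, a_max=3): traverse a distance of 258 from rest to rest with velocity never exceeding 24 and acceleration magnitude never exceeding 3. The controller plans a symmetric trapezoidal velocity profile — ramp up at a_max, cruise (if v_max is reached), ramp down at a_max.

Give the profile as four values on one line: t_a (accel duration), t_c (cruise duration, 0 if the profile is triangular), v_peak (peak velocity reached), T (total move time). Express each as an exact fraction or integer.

t_a=8 t_c=11/4 v_peak=24 T=75/4

vₘ²/aₘ = 24²/3 = 192
258 ≥ 192 → trapezoidal
t_a = 24/3 = 8; v_peak = 24
d_cruise = 258 − 192 = 66; t_c = 66/24 = 11/4
T = 2·8 + 11/4 = 75/4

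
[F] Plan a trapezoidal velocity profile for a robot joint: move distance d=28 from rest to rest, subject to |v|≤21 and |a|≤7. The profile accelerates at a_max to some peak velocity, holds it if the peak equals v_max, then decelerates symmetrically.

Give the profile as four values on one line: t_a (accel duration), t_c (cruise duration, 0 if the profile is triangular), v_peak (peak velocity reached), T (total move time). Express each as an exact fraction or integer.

vₘ²/aₘ = 21²/7 = 63
28 < 63 ⇒ no cruise
v_peak = √(28·7) = √196 = 14
t_a = 14/7 = 2; t_c = 0
T = 2·2 = 4

t_a=2 t_c=0 v_peak=14 T=4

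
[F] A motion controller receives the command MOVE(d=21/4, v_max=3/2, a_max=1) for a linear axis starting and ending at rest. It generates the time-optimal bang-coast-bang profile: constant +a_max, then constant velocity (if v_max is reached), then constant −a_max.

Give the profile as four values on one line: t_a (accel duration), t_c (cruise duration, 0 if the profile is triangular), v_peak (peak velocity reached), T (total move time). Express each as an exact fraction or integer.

t_a=3/2 t_c=2 v_peak=3/2 T=5

vₘ²/aₘ = (3/2)²/1 = 9/4
21/4 ≥ 9/4 ⇒ cruise phase
t_a = (3/2)/1 = 3/2; v_peak = 3/2
d_cruise = 21/4 − 9/4 = 3; t_c = 3/(3/2) = 2
T = 2·3/2 + 2 = 5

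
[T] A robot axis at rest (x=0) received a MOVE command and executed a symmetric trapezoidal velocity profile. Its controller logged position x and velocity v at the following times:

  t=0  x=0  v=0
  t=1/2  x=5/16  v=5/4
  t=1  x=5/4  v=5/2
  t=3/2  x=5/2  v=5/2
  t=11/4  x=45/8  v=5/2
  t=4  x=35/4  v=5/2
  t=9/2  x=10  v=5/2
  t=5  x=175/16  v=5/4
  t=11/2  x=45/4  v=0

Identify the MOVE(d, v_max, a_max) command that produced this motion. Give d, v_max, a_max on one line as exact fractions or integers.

final state: t=11/2, x=45/4, v=0 → d = 45/4
a_max = (5/4−0)/(1/2−0) = 5/2
max v = 5/2 over t∈[1,9/2] → v_max = 5/2
check: 5/2·(1+7/2) = 45/4 ✓

d=45/4 v_max=5/2 a_max=5/2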